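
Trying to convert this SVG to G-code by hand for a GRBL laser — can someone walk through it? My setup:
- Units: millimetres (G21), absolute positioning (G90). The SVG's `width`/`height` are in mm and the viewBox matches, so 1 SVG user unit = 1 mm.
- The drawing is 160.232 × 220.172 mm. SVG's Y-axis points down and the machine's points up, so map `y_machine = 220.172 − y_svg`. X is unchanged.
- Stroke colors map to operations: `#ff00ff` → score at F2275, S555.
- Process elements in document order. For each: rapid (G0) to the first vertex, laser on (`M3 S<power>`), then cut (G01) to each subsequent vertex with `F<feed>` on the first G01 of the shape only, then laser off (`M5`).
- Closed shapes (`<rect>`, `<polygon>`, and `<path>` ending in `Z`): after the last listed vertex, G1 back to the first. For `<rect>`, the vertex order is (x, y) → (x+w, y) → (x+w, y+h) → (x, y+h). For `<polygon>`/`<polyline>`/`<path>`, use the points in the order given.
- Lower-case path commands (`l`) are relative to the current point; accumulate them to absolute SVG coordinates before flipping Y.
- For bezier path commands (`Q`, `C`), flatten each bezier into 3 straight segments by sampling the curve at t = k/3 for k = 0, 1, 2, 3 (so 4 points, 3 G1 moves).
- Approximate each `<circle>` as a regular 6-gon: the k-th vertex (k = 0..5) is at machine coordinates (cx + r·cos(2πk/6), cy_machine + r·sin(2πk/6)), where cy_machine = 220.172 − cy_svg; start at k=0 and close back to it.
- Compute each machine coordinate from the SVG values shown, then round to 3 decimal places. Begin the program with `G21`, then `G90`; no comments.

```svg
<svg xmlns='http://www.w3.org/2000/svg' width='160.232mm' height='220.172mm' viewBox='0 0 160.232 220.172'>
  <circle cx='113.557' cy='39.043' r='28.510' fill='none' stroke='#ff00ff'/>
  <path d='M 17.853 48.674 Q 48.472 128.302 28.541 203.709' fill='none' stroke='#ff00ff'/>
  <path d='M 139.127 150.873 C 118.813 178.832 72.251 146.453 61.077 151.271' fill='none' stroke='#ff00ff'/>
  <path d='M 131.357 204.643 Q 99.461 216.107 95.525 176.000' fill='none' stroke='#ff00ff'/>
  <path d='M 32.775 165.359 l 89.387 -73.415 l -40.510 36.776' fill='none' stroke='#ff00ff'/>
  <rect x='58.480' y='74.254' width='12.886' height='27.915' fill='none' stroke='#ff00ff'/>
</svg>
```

viewBox `0 0 160.232 220.172` with mm width/height → 1 unit = 1 mm. Flip: y_m = 220.172 − y_svg.

**Shape 1** — `<circle>` circle, stroke `#ff00ff` → score (S555, F2275). Machine vertices: (142.067,181.129) → (127.812,205.819) → (99.302,205.819) → (85.047,181.129) → (99.302,156.439) → (127.812,156.439) → (142.067,181.129). Closed: final G1 returns to the first vertex.

**Shape 2** — `<path>` quadratic bezier, stroke `#ff00ff` → score (S555, F2275). Control points (SVG): P0=(17.853,48.674), P1=(48.472,128.302), P2=(28.541,203.709); sampled at t=k/3. Machine vertices: (17.853,171.498) → (32.649,118.882) → (36.212,67.203) → (28.541,16.463). Open path.

**Shape 3** — `<path>` cubic bezier, stroke `#ff00ff` → score (S555, F2275). Control points (SVG): P0=(139.127,150.873), P1=(118.813,178.832), P2=(72.251,146.453), P3=(61.077,151.271); sampled at t=k/3. Machine vertices: (139.127,69.299) → (112.346,57.840) → (81.764,64.932) → (61.077,68.901). Open path.

**Shape 4** — `<path>` quadratic bezier, stroke `#ff00ff` → score (S555, F2275). Control points (SVG): P0=(131.357,204.643), P1=(99.461,216.107), P2=(95.525,176.000); sampled at t=k/3. Machine vertices: (131.357,15.529) → (113.200,13.616) → (101.256,23.164) → (95.525,44.172). Open path.

**Shape 5** — `<path>` open polyline, stroke `#ff00ff` → score (S555, F2275). Machine vertices: (32.775,54.813) → (122.162,128.228) → (81.652,91.452). Open path.

**Shape 6** — `<rect>` rectangle, stroke `#ff00ff` → score (S555, F2275). Machine vertices: (58.480,145.918) → (71.366,145.918) → (71.366,118.003) → (58.480,118.003) → (58.480,145.918). Closed: final G1 returns to the first vertex.

G21
G90
G0 X142.067 Y181.129
M3 S555
G01 X127.812 Y205.819 F2275
G01 X99.302 Y205.819
G01 X85.047 Y181.129
G01 X99.302 Y156.439
G01 X127.812 Y156.439
G01 X142.067 Y181.129
M5
G0 X17.853 Y171.498
M3 S555
G01 X32.649 Y118.882 F2275
G01 X36.212 Y67.203
G01 X28.541 Y16.463
M5
G0 X139.127 Y69.299
M3 S555
G01 X112.346 Y57.840 F2275
G01 X81.764 Y64.932
G01 X61.077 Y68.901
M5
G0 X131.357 Y15.529
M3 S555
G01 X113.200 Y13.616 F2275
G01 X101.256 Y23.164
G01 X95.525 Y44.172
M5
G0 X32.775 Y54.813
M3 S555
G01 X122.162 Y128.228 F2275
G01 X81.652 Y91.452
M5
G0 X58.480 Y145.918
M3 S555
G01 X71.366 Y145.918 F2275
G01 X71.366 Y118.003
G01 X58.480 Y118.003
G01 X58.480 Y145.918
M5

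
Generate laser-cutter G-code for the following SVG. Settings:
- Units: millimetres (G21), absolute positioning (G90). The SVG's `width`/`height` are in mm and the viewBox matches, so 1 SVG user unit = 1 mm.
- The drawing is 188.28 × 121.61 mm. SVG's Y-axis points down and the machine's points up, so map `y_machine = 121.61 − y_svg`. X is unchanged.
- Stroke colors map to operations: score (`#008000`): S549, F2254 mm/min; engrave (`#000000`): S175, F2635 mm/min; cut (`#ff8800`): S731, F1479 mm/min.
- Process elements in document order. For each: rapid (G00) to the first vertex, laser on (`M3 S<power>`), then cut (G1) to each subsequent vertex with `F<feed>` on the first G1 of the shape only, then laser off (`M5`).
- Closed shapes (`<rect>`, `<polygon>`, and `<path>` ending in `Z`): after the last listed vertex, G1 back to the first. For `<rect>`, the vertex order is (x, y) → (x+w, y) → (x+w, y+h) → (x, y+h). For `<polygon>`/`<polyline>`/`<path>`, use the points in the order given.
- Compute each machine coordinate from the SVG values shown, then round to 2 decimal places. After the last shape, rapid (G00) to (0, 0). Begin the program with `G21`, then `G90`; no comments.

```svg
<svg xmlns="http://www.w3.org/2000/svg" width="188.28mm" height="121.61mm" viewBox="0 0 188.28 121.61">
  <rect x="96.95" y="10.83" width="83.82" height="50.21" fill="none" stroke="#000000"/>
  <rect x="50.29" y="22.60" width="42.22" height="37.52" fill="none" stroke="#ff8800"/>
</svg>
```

G21
G90
G00 X96.95 Y110.78
M3 S175
G1 X180.77 Y110.78 F2635
G1 X180.77 Y60.57
G1 X96.95 Y60.57
G1 X96.95 Y110.78
M5
G00 X50.29 Y99.01
M3 S731
G1 X92.51 Y99.01 F1479
G1 X92.51 Y61.49
G1 X50.29 Y61.49
G1 X50.29 Y99.01
M5
G00 X0.00 Y0.00

Since the viewBox matches the mm dimensions, user units are millimetres directly. The only transform is the Y-flip y_m = 121.61 − y_svg.

Shape 1 is a rectangle drawn with `<rect>`. Its stroke #000000 means engrave at S175, F2635. After flipping Y the toolpath is (96.95,110.78) → (180.77,110.78) → (180.77,60.57) → (96.95,60.57) → (96.95,110.78), returning to the start.

Shape 2 is a rectangle drawn with `<rect>`. Its stroke #ff8800 means cut at S731, F1479. After flipping Y the toolpath is (50.29,99.01) → (92.51,99.01) → (92.51,61.49) → (50.29,61.49) → (50.29,99.01), returning to the start.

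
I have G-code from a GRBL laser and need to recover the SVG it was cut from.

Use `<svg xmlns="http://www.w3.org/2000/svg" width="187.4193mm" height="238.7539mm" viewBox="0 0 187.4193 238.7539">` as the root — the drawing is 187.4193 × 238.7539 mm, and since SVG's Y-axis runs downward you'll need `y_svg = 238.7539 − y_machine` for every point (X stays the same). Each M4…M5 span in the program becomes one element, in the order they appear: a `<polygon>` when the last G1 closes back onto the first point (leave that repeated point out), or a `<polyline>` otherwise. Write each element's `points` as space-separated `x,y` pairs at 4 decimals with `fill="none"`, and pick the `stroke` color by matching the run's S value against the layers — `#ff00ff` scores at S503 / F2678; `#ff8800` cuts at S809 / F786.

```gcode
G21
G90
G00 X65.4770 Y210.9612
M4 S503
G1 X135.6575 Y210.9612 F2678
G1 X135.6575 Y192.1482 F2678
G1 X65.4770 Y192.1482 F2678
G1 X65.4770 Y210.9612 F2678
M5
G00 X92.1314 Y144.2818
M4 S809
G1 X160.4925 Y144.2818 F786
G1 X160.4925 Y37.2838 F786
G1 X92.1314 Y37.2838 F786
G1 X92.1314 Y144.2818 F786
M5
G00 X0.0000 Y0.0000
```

Each laser-on run becomes one SVG element. Flip Y back into SVG space with y_svg = 238.7539 − y_machine.

Run 1: S503 ⇒ score layer `#ff00ff`. The run returns to its start, so emit a `<polygon>` with points (Y-flipped): 65.4770,27.7927 135.6575,27.7927 135.6575,46.6057 65.4770,46.6057.

Run 2: S809 ⇒ cut layer `#ff8800`. The run returns to its start, so emit a `<polygon>` with points (Y-flipped): 92.1314,94.4721 160.4925,94.4721 160.4925,201.4701 92.1314,201.4701.

<svg xmlns="http://www.w3.org/2000/svg" width="187.4193mm" height="238.7539mm" viewBox="0 0 187.4193 238.7539">
  <polygon points="65.4770,27.7927 135.6575,27.7927 135.6575,46.6057 65.4770,46.6057" fill="none" stroke="#ff00ff"/>
  <polygon points="92.1314,94.4721 160.4925,94.4721 160.4925,201.4701 92.1314,201.4701" fill="none" stroke="#ff8800"/>
</svg>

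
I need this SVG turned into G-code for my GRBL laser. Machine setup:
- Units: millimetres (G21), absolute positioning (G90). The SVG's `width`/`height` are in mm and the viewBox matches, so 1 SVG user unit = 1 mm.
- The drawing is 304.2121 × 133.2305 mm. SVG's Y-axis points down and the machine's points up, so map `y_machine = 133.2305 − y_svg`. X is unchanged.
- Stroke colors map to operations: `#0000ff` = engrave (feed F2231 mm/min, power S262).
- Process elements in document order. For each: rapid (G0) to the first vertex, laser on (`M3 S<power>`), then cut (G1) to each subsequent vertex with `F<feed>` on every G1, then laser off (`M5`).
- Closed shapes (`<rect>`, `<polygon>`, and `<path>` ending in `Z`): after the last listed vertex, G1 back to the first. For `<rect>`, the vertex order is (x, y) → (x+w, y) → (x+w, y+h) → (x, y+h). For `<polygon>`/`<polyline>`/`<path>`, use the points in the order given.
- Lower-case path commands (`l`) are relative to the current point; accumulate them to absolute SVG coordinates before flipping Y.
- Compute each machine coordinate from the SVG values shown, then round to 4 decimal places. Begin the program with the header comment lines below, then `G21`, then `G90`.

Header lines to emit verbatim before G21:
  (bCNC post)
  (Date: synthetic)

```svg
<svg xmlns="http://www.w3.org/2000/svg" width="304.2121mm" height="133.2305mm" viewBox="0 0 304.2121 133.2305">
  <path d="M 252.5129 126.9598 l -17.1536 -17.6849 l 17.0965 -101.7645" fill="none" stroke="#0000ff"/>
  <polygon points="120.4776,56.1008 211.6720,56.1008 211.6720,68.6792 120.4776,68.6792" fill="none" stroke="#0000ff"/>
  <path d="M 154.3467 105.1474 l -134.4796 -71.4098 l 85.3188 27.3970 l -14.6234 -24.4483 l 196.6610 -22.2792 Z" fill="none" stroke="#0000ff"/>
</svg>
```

(bCNC post)
(Date: synthetic)
G21
G90
G0 X252.5129 Y6.2707
M3 S262
G1 X235.3593 Y23.9556 F2231
G1 X252.4558 Y125.7201 F2231
M5
G0 X120.4776 Y77.1297
M3 S262
G1 X211.6720 Y77.1297 F2231
G1 X211.6720 Y64.5513 F2231
G1 X120.4776 Y64.5513 F2231
G1 X120.4776 Y77.1297 F2231
M5
G0 X154.3467 Y28.0831
M3 S262
G1 X19.8671 Y99.4929 F2231
G1 X105.1859 Y72.0959 F2231
G1 X90.5625 Y96.5442 F2231
G1 X287.2235 Y118.8234 F2231
G1 X154.3467 Y28.0831 F2231
M5

Since the viewBox matches the mm dimensions, user units are millimetres directly. The only transform is the Y-flip y_m = 133.2305 − y_svg.

Shape 1 is a open polyline drawn with `<path>`. Its stroke #0000ff means engrave at S262, F2231. After flipping Y the toolpath is (252.5129,6.2707) → (235.3593,23.9556) → (252.4558,125.7201).

Shape 2 is a rectangle drawn with `<polygon>`. Its stroke #0000ff means engrave at S262, F2231. After flipping Y the toolpath is (120.4776,77.1297) → (211.6720,77.1297) → (211.6720,64.5513) → (120.4776,64.5513) → (120.4776,77.1297), returning to the start.

Shape 3 is a closed polygon drawn with `<path>`. Its stroke #0000ff means engrave at S262, F2231. After flipping Y the toolpath is (154.3467,28.0831) → (19.8671,99.4929) → (105.1859,72.0959) → (90.5625,96.5442) → (287.2235,118.8234) → (154.3467,28.0831), returning to the start.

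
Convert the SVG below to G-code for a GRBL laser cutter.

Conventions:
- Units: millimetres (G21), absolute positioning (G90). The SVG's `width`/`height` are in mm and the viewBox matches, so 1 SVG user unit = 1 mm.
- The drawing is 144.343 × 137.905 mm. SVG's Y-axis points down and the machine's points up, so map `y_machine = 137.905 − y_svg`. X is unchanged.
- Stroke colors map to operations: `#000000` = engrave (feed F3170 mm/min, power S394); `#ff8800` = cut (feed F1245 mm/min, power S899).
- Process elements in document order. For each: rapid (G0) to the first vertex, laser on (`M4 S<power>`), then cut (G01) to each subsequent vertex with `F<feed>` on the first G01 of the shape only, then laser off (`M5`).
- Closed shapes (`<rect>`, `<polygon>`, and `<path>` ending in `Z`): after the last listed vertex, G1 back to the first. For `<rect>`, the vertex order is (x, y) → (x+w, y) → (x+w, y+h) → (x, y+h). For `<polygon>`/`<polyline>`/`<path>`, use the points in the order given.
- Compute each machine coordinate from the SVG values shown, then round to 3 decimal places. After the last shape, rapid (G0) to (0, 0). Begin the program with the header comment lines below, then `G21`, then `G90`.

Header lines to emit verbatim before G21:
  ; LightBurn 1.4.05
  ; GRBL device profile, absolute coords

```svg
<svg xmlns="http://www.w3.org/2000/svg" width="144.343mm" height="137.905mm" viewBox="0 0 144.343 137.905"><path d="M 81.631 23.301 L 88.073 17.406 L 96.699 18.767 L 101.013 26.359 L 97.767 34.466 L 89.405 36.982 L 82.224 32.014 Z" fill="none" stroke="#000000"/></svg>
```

; LightBurn 1.4.05
; GRBL device profile, absolute coords
G21
G90
G0 X81.631 Y114.604
M4 S394
G01 X88.073 Y120.499 F3170
G01 X96.699 Y119.138
G01 X101.013 Y111.546
G01 X97.767 Y103.439
G01 X89.405 Y100.923
G01 X82.224 Y105.891
G01 X81.631 Y114.604
M5
G0 X0.000 Y0.000

Since the viewBox matches the mm dimensions, user units are millimetres directly. The only transform is the Y-flip y_m = 137.905 − y_svg.

Shape 1 is a regular polygon drawn with `<path>`. Its stroke #000000 means engrave at S394, F3170. After flipping Y the toolpath is (81.631,114.604) → (88.073,120.499) → (96.699,119.138) → (101.013,111.546) → (97.767,103.439) → (89.405,100.923) → (82.224,105.891) → (81.631,114.604), returning to the start.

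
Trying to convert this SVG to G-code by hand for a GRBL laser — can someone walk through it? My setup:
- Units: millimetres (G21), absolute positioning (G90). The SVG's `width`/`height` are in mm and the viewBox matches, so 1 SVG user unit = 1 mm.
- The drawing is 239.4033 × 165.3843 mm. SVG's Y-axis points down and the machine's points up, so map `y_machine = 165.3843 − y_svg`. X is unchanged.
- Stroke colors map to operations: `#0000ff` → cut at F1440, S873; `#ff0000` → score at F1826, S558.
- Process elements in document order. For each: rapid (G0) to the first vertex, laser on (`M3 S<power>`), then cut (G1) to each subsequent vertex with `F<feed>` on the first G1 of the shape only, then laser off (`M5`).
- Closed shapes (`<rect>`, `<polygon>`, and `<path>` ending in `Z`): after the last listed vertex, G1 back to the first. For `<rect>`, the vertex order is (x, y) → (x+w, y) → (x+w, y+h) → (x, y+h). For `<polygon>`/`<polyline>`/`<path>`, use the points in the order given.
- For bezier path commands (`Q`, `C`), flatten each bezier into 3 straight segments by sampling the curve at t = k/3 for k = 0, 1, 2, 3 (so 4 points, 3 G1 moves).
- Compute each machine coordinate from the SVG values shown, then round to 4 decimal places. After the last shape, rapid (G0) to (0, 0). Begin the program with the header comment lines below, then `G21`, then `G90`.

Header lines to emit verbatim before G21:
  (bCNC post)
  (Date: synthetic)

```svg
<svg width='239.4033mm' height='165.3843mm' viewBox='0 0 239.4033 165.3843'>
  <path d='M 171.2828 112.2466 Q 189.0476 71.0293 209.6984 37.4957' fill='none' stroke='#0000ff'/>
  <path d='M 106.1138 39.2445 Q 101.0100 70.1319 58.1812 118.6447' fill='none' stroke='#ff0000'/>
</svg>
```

Since the viewBox matches the mm dimensions, user units are millimetres directly. The only transform is the Y-flip y_m = 165.3843 − y_svg.

Shape 1 is a quadratic bezier drawn with `<path>`. Its stroke #0000ff means cut at S873, F1440. After flipping Y the toolpath is (171.2828,53.1377) → (183.4467,79.7622) → (196.2519,104.6791) → (209.6984,127.8886).

Shape 2 is a quadratic bezier drawn with `<path>`. Its stroke #ff0000 means score at S558, F1826. After flipping Y the toolpath is (106.1138,126.1398) → (98.5196,103.5898) → (82.5421,77.1231) → (58.1812,46.7396).

(bCNC post)
(Date: synthetic)
G21
G90
G0 X171.2828 Y53.1377
M3 S873
G1 X183.4467 Y79.7622 F1440
G1 X196.2519 Y104.6791
G1 X209.6984 Y127.8886
M5
G0 X106.1138 Y126.1398
M3 S558
G1 X98.5196 Y103.5898 F1826
G1 X82.5421 Y77.1231
G1 X58.1812 Y46.7396
M5
G0 X0.0000 Y0.0000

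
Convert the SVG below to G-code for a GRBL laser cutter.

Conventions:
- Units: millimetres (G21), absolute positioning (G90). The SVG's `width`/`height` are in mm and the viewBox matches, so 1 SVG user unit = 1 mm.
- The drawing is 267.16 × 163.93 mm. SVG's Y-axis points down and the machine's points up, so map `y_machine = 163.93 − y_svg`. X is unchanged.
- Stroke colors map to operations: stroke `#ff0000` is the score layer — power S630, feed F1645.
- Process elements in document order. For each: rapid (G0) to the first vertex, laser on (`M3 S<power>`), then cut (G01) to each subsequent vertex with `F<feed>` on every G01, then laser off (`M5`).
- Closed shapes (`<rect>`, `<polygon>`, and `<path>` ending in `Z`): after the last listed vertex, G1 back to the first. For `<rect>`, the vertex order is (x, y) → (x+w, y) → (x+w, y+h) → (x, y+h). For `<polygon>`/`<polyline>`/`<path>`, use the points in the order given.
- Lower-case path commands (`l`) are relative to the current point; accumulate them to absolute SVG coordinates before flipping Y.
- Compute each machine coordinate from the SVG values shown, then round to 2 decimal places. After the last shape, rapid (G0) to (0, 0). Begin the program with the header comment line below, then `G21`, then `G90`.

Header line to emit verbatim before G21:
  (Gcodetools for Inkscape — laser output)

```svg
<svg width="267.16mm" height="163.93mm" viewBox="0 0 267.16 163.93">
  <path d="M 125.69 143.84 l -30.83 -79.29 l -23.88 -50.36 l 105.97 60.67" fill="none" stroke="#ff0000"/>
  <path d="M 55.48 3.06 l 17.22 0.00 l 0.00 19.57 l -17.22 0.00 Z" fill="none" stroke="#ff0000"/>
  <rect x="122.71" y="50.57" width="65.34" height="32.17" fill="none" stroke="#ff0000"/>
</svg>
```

Since the viewBox matches the mm dimensions, user units are millimetres directly. The only transform is the Y-flip y_m = 163.93 − y_svg.

Shape 1 is a open polyline drawn with `<path>`. Its stroke #ff0000 means score at S630, F1645. After flipping Y the toolpath is (125.69,20.09) → (94.86,99.38) → (70.98,149.74) → (176.95,89.07).

Shape 2 is a rectangle drawn with `<path>`. Its stroke #ff0000 means score at S630, F1645. After flipping Y the toolpath is (55.48,160.87) → (72.70,160.87) → (72.70,141.30) → (55.48,141.30) → (55.48,160.87), returning to the start.

Shape 3 is a rectangle drawn with `<rect>`. Its stroke #ff0000 means score at S630, F1645. After flipping Y the toolpath is (122.71,113.36) → (188.05,113.36) → (188.05,81.19) → (122.71,81.19) → (122.71,113.36), returning to the start.

(Gcodetools for Inkscape — laser output)
G21
G90
G0 X125.69 Y20.09
M3 S630
G01 X94.86 Y99.38 F1645
G01 X70.98 Y149.74 F1645
G01 X176.95 Y89.07 F1645
M5
G0 X55.48 Y160.87
M3 S630
G01 X72.70 Y160.87 F1645
G01 X72.70 Y141.30 F1645
G01 X55.48 Y141.30 F1645
G01 X55.48 Y160.87 F1645
M5
G0 X122.71 Y113.36
M3 S630
G01 X188.05 Y113.36 F1645
G01 X188.05 Y81.19 F1645
G01 X122.71 Y81.19 F1645
G01 X122.71 Y113.36 F1645
M5
G0 X0.00 Y0.00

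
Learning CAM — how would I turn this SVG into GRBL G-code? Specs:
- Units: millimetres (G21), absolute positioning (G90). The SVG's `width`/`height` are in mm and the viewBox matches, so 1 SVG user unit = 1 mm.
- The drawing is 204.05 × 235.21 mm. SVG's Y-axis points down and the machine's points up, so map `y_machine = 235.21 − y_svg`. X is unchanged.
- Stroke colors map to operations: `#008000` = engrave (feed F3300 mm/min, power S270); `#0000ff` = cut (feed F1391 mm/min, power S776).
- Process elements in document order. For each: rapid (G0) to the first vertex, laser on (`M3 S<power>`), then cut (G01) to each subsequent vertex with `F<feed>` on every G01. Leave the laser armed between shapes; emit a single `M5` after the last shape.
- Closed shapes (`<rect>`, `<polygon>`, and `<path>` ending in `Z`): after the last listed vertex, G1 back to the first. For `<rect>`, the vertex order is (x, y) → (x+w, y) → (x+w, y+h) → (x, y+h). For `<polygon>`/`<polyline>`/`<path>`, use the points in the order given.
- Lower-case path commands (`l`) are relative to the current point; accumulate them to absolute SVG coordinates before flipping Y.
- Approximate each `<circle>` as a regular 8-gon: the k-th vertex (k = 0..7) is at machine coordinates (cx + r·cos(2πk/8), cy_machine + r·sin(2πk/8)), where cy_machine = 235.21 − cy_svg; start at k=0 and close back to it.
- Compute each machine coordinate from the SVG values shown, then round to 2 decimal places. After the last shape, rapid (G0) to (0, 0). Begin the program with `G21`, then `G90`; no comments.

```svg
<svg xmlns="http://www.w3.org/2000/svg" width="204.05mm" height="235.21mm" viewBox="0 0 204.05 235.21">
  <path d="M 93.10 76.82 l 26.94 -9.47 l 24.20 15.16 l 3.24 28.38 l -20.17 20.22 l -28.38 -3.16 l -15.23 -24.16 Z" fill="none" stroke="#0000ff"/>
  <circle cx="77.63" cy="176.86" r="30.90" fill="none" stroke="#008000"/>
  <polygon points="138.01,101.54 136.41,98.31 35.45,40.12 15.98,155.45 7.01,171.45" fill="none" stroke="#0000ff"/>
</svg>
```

G21
G90
G0 X93.10 Y158.39
M3 S776
G01 X120.04 Y167.86 F1391
G01 X144.24 Y152.70 F1391
G01 X147.48 Y124.32 F1391
G01 X127.31 Y104.10 F1391
G01 X98.93 Y107.26 F1391
G01 X83.70 Y131.42 F1391
G01 X93.10 Y158.39 F1391
G0 X108.53 Y58.35
M3 S270
G01 X99.48 Y80.20 F3300
G01 X77.63 Y89.25 F3300
G01 X55.78 Y80.20 F3300
G01 X46.73 Y58.35 F3300
G01 X55.78 Y36.50 F3300
G01 X77.63 Y27.45 F3300
G01 X99.48 Y36.50 F3300
G01 X108.53 Y58.35 F3300
G0 X138.01 Y133.67
M3 S776
G01 X136.41 Y136.90 F1391
G01 X35.45 Y195.09 F1391
G01 X15.98 Y79.76 F1391
G01 X7.01 Y63.76 F1391
G01 X138.01 Y133.67 F1391
M5
G0 X0.00 Y0.00

1 u = 1 mm; y_m = 235.21 − y.

[1] `<path>` regular polygon, #0000ff→cut S776 F1391: (93.10,158.39) → (120.04,167.86) → (144.24,152.70) → (147.48,124.32) → (127.31,104.10) → (98.93,107.26) → (83.70,131.42) → (93.10,158.39) (closed)

[2] `<circle>` circle, #008000→engrave S270 F3300: (108.53,58.35) → (99.48,80.20) → (77.63,89.25) → (55.78,80.20) → (46.73,58.35) → (55.78,36.50) → (77.63,27.45) → (99.48,36.50) → (108.53,58.35) (closed)

[3] `<polygon>` closed polygon, #0000ff→cut S776 F1391: (138.01,133.67) → (136.41,136.90) → (35.45,195.09) → (15.98,79.76) → (7.01,63.76) → (138.01,133.67) (closed)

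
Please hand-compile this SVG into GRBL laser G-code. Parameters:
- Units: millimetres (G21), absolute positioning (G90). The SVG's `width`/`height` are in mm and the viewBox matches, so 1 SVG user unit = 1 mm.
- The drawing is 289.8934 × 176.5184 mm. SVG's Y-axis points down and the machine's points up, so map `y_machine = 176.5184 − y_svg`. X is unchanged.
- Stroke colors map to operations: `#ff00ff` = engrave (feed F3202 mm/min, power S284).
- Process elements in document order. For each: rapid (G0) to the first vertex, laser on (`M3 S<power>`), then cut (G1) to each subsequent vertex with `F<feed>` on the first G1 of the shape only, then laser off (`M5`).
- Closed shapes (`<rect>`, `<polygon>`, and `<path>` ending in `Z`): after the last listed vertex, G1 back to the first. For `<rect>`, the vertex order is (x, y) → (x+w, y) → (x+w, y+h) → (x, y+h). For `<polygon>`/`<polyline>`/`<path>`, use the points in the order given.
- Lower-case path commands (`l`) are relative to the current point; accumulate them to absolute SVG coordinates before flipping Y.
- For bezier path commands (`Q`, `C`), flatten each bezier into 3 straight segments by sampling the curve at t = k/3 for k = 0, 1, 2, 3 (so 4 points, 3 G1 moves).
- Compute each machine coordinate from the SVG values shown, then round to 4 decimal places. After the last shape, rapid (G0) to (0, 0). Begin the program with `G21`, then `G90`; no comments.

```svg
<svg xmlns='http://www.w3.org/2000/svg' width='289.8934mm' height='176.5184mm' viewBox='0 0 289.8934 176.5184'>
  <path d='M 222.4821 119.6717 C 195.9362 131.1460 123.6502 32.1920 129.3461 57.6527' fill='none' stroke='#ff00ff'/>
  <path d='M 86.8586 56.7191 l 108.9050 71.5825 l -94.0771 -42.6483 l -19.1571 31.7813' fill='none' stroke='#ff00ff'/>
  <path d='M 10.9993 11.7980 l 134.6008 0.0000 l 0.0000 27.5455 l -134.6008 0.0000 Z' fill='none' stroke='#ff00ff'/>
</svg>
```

viewBox `0 0 289.8934 176.5184` with mm width/height → 1 unit = 1 mm. Flip: y_m = 176.5184 − y_svg.

**Shape 1** — `<path>` cubic bezier, stroke `#ff00ff` → engrave (S284, F3202). Control points (SVG): P0=(222.4821,119.6717), P1=(195.9362,131.1460), P2=(123.6502,32.1920), P3=(129.3461,57.6527); sampled at t=k/3. Machine vertices: (222.4821,56.8467) → (185.2718,73.4839) → (145.0619,111.5527) → (129.3461,118.8657). Open path.

**Shape 2** — `<path>` open polyline, stroke `#ff00ff` → engrave (S284, F3202). Machine vertices: (86.8586,119.7993) → (195.7636,48.2168) → (101.6865,90.8651) → (82.5294,59.0838). Open path.

**Shape 3** — `<path>` rectangle, stroke `#ff00ff` → engrave (S284, F3202). Machine vertices: (10.9993,164.7204) → (145.6001,164.7204) → (145.6001,137.1749) → (10.9993,137.1749) → (10.9993,164.7204). Closed: final G1 returns to the first vertex.

G21
G90
G0 X222.4821 Y56.8467
M3 S284
G1 X185.2718 Y73.4839 F3202
G1 X145.0619 Y111.5527
G1 X129.3461 Y118.8657
M5
G0 X86.8586 Y119.7993
M3 S284
G1 X195.7636 Y48.2168 F3202
G1 X101.6865 Y90.8651
G1 X82.5294 Y59.0838
M5
G0 X10.9993 Y164.7204
M3 S284
G1 X145.6001 Y164.7204 F3202
G1 X145.6001 Y137.1749
G1 X10.9993 Y137.1749
G1 X10.9993 Y164.7204
M5
G0 X0.0000 Y0.0000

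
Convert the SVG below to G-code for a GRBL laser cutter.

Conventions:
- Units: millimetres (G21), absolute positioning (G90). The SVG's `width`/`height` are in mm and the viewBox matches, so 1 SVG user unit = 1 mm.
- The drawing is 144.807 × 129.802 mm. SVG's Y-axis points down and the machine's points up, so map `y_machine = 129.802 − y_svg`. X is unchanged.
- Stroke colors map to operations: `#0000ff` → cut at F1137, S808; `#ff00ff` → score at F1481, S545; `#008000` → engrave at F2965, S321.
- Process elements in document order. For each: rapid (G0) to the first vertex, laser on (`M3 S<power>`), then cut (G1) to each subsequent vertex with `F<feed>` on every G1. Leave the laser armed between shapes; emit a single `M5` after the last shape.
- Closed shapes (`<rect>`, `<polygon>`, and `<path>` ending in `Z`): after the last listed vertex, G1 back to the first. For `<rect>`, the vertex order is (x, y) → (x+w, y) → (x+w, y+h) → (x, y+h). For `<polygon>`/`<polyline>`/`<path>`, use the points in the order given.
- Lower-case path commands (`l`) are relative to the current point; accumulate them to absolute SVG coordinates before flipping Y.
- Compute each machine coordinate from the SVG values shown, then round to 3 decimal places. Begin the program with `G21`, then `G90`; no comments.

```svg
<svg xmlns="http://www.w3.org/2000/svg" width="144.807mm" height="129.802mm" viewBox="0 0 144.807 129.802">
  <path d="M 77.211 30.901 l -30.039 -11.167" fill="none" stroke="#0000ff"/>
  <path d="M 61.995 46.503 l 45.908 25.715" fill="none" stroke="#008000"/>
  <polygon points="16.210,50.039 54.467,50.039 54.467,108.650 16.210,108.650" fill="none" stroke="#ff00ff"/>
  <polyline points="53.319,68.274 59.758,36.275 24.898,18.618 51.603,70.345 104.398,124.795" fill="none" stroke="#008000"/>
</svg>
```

G21
G90
G0 X77.211 Y98.901
M3 S808
G1 X47.172 Y110.068 F1137
G0 X61.995 Y83.299
M3 S321
G1 X107.903 Y57.584 F2965
G0 X16.210 Y79.763
M3 S545
G1 X54.467 Y79.763 F1481
G1 X54.467 Y21.152 F1481
G1 X16.210 Y21.152 F1481
G1 X16.210 Y79.763 F1481
G0 X53.319 Y61.528
M3 S321
G1 X59.758 Y93.527 F2965
G1 X24.898 Y111.184 F2965
G1 X51.603 Y59.457 F2965
G1 X104.398 Y5.007 F2965
M5

viewBox `0 0 144.807 129.802` with mm width/height → 1 unit = 1 mm. Flip: y_m = 129.802 − y_svg.

**Shape 1** — `<path>` line segment, stroke `#0000ff` → cut (S808, F1137). Machine vertices: (77.211,98.901) → (47.172,110.068). Open path.

**Shape 2** — `<path>` line segment, stroke `#008000` → engrave (S321, F2965). Machine vertices: (61.995,83.299) → (107.903,57.584). Open path.

**Shape 3** — `<polygon>` rectangle, stroke `#ff00ff` → score (S545, F1481). Machine vertices: (16.210,79.763) → (54.467,79.763) → (54.467,21.152) → (16.210,21.152) → (16.210,79.763). Closed: final G1 returns to the first vertex.

**Shape 4** — `<polyline>` open polyline, stroke `#008000` → engrave (S321, F2965). Machine vertices: (53.319,61.528) → (59.758,93.527) → (24.898,111.184) → (51.603,59.457) → (104.398,5.007). Open path.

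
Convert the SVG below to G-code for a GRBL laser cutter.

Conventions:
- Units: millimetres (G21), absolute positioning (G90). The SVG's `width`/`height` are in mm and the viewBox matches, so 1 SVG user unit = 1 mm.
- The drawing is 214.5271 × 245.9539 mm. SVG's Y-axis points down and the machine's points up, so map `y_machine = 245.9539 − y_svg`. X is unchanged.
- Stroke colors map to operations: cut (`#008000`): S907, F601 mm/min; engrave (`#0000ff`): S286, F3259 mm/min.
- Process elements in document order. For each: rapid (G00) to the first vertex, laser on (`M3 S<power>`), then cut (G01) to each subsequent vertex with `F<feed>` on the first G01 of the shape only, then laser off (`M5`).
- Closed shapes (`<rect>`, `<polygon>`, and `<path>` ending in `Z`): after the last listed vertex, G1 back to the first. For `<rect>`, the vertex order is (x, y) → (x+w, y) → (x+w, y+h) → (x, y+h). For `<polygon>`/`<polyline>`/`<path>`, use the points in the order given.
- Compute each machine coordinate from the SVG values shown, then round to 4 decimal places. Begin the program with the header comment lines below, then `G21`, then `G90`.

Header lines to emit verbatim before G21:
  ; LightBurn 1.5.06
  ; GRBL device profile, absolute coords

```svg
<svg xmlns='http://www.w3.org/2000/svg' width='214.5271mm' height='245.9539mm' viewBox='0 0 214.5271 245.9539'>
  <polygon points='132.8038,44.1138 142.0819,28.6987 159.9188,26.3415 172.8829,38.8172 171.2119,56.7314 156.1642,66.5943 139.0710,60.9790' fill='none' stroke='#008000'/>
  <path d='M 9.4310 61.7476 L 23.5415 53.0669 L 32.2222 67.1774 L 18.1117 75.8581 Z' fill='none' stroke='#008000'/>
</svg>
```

1 u = 1 mm; y_m = 245.9539 − y.

[1] `<polygon>` regular polygon, #008000→cut S907 F601: (132.8038,201.8401) → (142.0819,217.2552) → (159.9188,219.6124) → (172.8829,207.1367) → (171.2119,189.2225) → (156.1642,179.3596) → (139.0710,184.9749) → (132.8038,201.8401) (closed)

[2] `<path>` regular polygon, #008000→cut S907 F601: (9.4310,184.2063) → (23.5415,192.8870) → (32.2222,178.7765) → (18.1117,170.0958) → (9.4310,184.2063) (closed)

; LightBurn 1.5.06
; GRBL device profile, absolute coords
G21
G90
G00 X132.8038 Y201.8401
M3 S907
G01 X142.0819 Y217.2552 F601
G01 X159.9188 Y219.6124
G01 X172.8829 Y207.1367
G01 X171.2119 Y189.2225
G01 X156.1642 Y179.3596
G01 X139.0710 Y184.9749
G01 X132.8038 Y201.8401
M5
G00 X9.4310 Y184.2063
M3 S907
G01 X23.5415 Y192.8870 F601
G01 X32.2222 Y178.7765
G01 X18.1117 Y170.0958
G01 X9.4310 Y184.2063
M5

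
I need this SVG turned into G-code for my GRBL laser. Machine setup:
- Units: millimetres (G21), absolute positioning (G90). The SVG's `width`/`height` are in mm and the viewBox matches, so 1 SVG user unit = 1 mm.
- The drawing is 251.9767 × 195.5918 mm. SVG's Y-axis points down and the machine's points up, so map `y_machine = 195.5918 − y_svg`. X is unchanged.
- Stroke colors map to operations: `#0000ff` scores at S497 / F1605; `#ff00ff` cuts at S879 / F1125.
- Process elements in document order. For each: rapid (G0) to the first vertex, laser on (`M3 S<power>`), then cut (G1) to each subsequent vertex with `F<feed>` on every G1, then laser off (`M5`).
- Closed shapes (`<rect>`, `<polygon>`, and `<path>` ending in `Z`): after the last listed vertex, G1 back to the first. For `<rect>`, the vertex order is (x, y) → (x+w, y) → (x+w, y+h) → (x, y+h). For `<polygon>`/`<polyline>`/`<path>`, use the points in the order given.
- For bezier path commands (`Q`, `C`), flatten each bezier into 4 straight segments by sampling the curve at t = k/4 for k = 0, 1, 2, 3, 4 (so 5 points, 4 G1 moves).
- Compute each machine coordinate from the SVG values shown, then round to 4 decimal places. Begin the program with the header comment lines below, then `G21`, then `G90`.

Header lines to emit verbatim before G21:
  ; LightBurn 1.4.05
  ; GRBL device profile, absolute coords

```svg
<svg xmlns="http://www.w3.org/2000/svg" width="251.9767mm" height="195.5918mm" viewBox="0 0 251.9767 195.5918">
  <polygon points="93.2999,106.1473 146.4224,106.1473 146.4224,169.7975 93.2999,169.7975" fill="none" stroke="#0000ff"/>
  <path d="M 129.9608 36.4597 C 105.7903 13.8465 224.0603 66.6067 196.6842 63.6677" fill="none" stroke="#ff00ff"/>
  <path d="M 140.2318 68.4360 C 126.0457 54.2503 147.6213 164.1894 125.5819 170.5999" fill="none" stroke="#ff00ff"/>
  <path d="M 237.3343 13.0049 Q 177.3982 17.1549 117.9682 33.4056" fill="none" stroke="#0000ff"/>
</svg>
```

; LightBurn 1.4.05
; GRBL device profile, absolute coords
G21
G90
G0 X93.2999 Y89.4445
M3 S497
G1 X146.4224 Y89.4445 F1605
G1 X146.4224 Y25.7943 F1605
G1 X93.2999 Y25.7943 F1605
G1 X93.2999 Y89.4445 F1605
M5
G0 X129.9608 Y159.1321
M3 S879
G1 X134.0392 Y164.0075 F1125
G1 X164.5246 Y152.9059 F1125
G1 X194.4090 Y138.1154 F1125
G1 X196.6842 Y131.9241 F1125
M5
G0 X140.2318 Y127.1558
M3 S879
G1 X135.0573 Y118.0788 F1125
G1 X135.8518 Y83.7974 F1125
G1 X135.1739 Y45.6543 F1125
G1 X125.5819 Y24.9919 F1125
M5
G0 X237.3343 Y182.5869
M3 S497
G1 X207.3979 Y179.7556 F1605
G1 X177.5247 Y175.4117 F1605
G1 X147.7148 Y169.5553 F1605
G1 X117.9682 Y162.1862 F1605
M5

viewBox `0 0 251.9767 195.5918` with mm width/height → 1 unit = 1 mm. Flip: y_m = 195.5918 − y_svg.

**Shape 1** — `<polygon>` rectangle, stroke `#0000ff` → score (S497, F1605). Machine vertices: (93.2999,89.4445) → (146.4224,89.4445) → (146.4224,25.7943) → (93.2999,25.7943) → (93.2999,89.4445). Closed: final G1 returns to the first vertex.

**Shape 2** — `<path>` cubic bezier, stroke `#ff00ff` → cut (S879, F1125). Control points (SVG): P0=(129.9608,36.4597), P1=(105.7903,13.8465), P2=(224.0603,66.6067), P3=(196.6842,63.6677); sampled at t=k/4. Machine vertices: (129.9608,159.1321) → (134.0392,164.0075) → (164.5246,152.9059) → (194.4090,138.1154) → (196.6842,131.9241). Open path.

**Shape 3** — `<path>` cubic bezier, stroke `#ff00ff` → cut (S879, F1125). Control points (SVG): P0=(140.2318,68.4360), P1=(126.0457,54.2503), P2=(147.6213,164.1894), P3=(125.5819,170.5999); sampled at t=k/4. Machine vertices: (140.2318,127.1558) → (135.0573,118.0788) → (135.8518,83.7974) → (135.1739,45.6543) → (125.5819,24.9919). Open path.

**Shape 4** — `<path>` quadratic bezier, stroke `#0000ff` → score (S497, F1605). Control points (SVG): P0=(237.3343,13.0049), P1=(177.3982,17.1549), P2=(117.9682,33.4056); sampled at t=k/4. Machine vertices: (237.3343,182.5869) → (207.3979,179.7556) → (177.5247,175.4117) → (147.7148,169.5553) → (117.9682,162.1862). Open path.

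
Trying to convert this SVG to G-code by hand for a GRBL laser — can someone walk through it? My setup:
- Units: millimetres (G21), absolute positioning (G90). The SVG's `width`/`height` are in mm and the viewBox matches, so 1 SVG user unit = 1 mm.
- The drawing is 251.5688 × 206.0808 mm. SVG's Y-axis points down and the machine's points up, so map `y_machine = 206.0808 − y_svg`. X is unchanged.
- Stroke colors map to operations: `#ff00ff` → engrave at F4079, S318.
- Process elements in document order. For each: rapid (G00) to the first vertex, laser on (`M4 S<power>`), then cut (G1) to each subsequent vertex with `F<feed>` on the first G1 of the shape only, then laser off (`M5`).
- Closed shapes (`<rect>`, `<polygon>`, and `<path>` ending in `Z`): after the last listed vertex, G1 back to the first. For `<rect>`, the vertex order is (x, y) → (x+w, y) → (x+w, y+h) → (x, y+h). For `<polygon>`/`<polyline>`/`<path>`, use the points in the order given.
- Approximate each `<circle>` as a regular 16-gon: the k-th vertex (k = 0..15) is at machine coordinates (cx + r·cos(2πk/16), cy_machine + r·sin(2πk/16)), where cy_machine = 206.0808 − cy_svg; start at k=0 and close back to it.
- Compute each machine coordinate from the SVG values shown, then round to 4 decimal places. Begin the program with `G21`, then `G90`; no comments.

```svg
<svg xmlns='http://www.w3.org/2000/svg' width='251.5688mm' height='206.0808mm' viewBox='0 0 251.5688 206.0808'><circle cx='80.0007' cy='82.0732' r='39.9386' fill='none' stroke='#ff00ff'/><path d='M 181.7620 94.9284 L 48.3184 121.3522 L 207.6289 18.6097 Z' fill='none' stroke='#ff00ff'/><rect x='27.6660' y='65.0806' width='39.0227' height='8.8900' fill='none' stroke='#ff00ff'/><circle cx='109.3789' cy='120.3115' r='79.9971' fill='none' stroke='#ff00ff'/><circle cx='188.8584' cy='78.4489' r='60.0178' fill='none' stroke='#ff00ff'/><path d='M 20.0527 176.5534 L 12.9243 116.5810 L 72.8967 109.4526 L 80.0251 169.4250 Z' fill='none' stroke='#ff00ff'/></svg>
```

G21
G90
G00 X119.9393 Y124.0076
M4 S318
G1 X116.8992 Y139.2914 F4079
G1 X108.2416 Y152.2485
G1 X95.2845 Y160.9061
G1 X80.0007 Y163.9462
G1 X64.7169 Y160.9061
G1 X51.7598 Y152.2485
G1 X43.1022 Y139.2914
G1 X40.0621 Y124.0076
G1 X43.1022 Y108.7238
G1 X51.7598 Y95.7667
G1 X64.7169 Y87.1091
G1 X80.0007 Y84.0690
G1 X95.2845 Y87.1091
G1 X108.2416 Y95.7667
G1 X116.8992 Y108.7238
G1 X119.9393 Y124.0076
M5
G00 X181.7620 Y111.1524
M4 S318
G1 X48.3184 Y84.7286 F4079
G1 X207.6289 Y187.4711
G1 X181.7620 Y111.1524
M5
G00 X27.6660 Y141.0002
M4 S318
G1 X66.6887 Y141.0002 F4079
G1 X66.6887 Y132.1102
G1 X27.6660 Y132.1102
G1 X27.6660 Y141.0002
M5
G00 X189.3760 Y85.7693
M4 S318
G1 X183.2866 Y116.3829 F4079
G1 X165.9454 Y142.3358
G1 X139.9925 Y159.6770
G1 X109.3789 Y165.7664
G1 X78.7653 Y159.6770
G1 X52.8124 Y142.3358
G1 X35.4712 Y116.3829
G1 X29.3818 Y85.7693
G1 X35.4712 Y55.1557
G1 X52.8124 Y29.2028
G1 X78.7653 Y11.8616
G1 X109.3789 Y5.7722
G1 X139.9925 Y11.8616
G1 X165.9454 Y29.2028
G1 X183.2866 Y55.1557
G1 X189.3760 Y85.7693
M5
G00 X248.8762 Y127.6319
M4 S318
G1 X244.3076 Y150.5997 F4079
G1 X231.2974 Y170.0709
G1 X211.8262 Y183.0811
G1 X188.8584 Y187.6497
G1 X165.8906 Y183.0811
G1 X146.4194 Y170.0709
G1 X133.4092 Y150.5997
G1 X128.8406 Y127.6319
G1 X133.4092 Y104.6641
G1 X146.4194 Y85.1929
G1 X165.8906 Y72.1827
G1 X188.8584 Y67.6141
G1 X211.8262 Y72.1827
G1 X231.2974 Y85.1929
G1 X244.3076 Y104.6641
G1 X248.8762 Y127.6319
M5
G00 X20.0527 Y29.5274
M4 S318
G1 X12.9243 Y89.4998 F4079
G1 X72.8967 Y96.6282
G1 X80.0251 Y36.6558
G1 X20.0527 Y29.5274
M5

1 u = 1 mm; y_m = 206.0808 − y.

[1] `<circle>` circle, #ff00ff→engrave S318 F4079: (119.9393,124.0076) → (116.8992,139.2914) → (108.2416,152.2485) → (95.2845,160.9061) → (80.0007,163.9462) → (64.7169,160.9061) → (51.7598,152.2485) → (43.1022,139.2914) → (40.0621,124.0076) → (43.1022,108.7238) → (51.7598,95.7667) → (64.7169,87.1091) → (80.0007,84.0690) → (95.2845,87.1091) → (108.2416,95.7667) → (116.8992,108.7238) → (119.9393,124.0076) (closed)

[2] `<path>` closed polygon, #ff00ff→engrave S318 F4079: (181.7620,111.1524) → (48.3184,84.7286) → (207.6289,187.4711) → (181.7620,111.1524) (closed)

[3] `<rect>` rectangle, #ff00ff→engrave S318 F4079: (27.6660,141.0002) → (66.6887,141.0002) → (66.6887,132.1102) → (27.6660,132.1102) → (27.6660,141.0002) (closed)

[4] `<circle>` circle, #ff00ff→engrave S318 F4079: (189.3760,85.7693) → (183.2866,116.3829) → (165.9454,142.3358) → (139.9925,159.6770) → (109.3789,165.7664) → (78.7653,159.6770) → (52.8124,142.3358) → (35.4712,116.3829) → (29.3818,85.7693) → (35.4712,55.1557) → (52.8124,29.2028) → (78.7653,11.8616) → (109.3789,5.7722) → (139.9925,11.8616) → (165.9454,29.2028) → (183.2866,55.1557) → (189.3760,85.7693) (closed)

[5] `<circle>` circle, #ff00ff→engrave S318 F4079: (248.8762,127.6319) → (244.3076,150.5997) → (231.2974,170.0709) → (211.8262,183.0811) → (188.8584,187.6497) → (165.8906,183.0811) → (146.4194,170.0709) → (133.4092,150.5997) → (128.8406,127.6319) → (133.4092,104.6641) → (146.4194,85.1929) → (165.8906,72.1827) → (188.8584,67.6141) → (211.8262,72.1827) → (231.2974,85.1929) → (244.3076,104.6641) → (248.8762,127.6319) (closed)

[6] `<path>` regular polygon, #ff00ff→engrave S318 F4079: (20.0527,29.5274) → (12.9243,89.4998) → (72.8967,96.6282) → (80.0251,36.6558) → (20.0527,29.5274) (closed)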